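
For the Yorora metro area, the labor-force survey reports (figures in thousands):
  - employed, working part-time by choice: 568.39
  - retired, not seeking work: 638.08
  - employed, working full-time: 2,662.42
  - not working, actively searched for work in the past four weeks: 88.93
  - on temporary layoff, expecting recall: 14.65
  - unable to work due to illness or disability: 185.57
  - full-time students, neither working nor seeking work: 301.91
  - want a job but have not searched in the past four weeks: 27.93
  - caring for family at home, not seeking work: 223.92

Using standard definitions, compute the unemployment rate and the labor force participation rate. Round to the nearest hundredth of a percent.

Unemployment rate ≈ 3.11%; labor force participation rate ≈ 70.77%.

Employed = 568.39 + 2,662.42 = 3,230.81 thousand.
Unemployed = 88.93 + 14.65 = 103.58 thousand (jobless and actively searching, or on temporary layoff).
Labor force = 3,230.81 + 103.58 = 3,334.39 thousand.
Not in labor force = 638.08 + 185.57 + 301.91 + 27.93 + 223.92 = 1,377.41 thousand (those not working and not actively searching are outside the labor force — including those who want a job but have given up searching).
Civilian working-age population = 3,334.39 + 1,377.41 = 4,711.80 thousand.
Unemployment rate = 103.58 / 3,334.39 = 3.11%.
Labor force participation rate = 3,334.39 / 4,711.80 = 70.77%.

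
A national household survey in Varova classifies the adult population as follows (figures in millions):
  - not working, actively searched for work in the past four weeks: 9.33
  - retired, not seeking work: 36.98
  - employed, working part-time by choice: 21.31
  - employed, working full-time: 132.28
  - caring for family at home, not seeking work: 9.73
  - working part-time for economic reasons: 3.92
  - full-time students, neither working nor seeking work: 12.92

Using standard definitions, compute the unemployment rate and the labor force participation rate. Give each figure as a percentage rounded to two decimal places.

Employed = 21.31 + 132.28 + 3.92 = 157.51 million (anyone who worked, including part-time for economic reasons, counts as employed).
Unemployed = 9.33 million.
Labor force = 157.51 + 9.33 = 166.84 million.
Not in labor force = 36.98 + 9.73 + 12.92 = 59.63 million (those not working and not actively searching are outside the labor force).
Civilian working-age population = 166.84 + 59.63 = 226.47 million.
Unemployment rate = 9.33 / 166.84 = 5.59%.
Labor force participation rate = 166.84 / 226.47 = 73.67%.

Unemployment rate ≈ 5.59%; labor force participation rate ≈ 73.67%.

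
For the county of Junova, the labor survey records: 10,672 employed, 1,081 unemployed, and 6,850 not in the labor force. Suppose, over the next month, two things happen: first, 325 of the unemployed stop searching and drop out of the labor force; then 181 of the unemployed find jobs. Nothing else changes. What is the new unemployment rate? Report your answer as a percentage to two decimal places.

New unemployment rate ≈ 5.03%.

Initially, labor force = 10,672 + 1,081 = 11,753, so u = 1,081/11,753 = 9.20%.
After the first change, unemployed and labor force both fall by 325 → E = 10,672, U = 756, labor force = 11,428.
After the second change, unemployed falls and employed rises by 181; labor force unchanged → E = 10,853, U = 575, labor force = 11,428.
New unemployment rate = 575 / 11,428 = 5.03%.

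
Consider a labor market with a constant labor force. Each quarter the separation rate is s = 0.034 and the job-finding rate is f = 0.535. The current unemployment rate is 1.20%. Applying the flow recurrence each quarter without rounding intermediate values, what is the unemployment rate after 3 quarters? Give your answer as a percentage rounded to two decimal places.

Unemployment rate after three quarters ≈ 5.59%.

With a fixed labor force, u_{t+1} = u_t + s·(1−u_t) − f·u_t = u_t·(1−s−f) + s.
Here 1−s−f = 0.431 and s = 0.034.
u_1 = 0.012000 × 0.431 + 0.034 = 0.039172.
u_2 = 0.039172 × 0.431 + 0.034 = 0.050883.
u_3 = 0.050883 × 0.431 + 0.034 = 0.055931.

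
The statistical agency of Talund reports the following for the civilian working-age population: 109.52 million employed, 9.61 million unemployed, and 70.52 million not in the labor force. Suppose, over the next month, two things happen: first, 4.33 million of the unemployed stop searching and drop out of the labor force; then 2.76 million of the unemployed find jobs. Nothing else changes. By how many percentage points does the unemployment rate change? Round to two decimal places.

Initially, labor force = 109.52 + 9.61 = 119.13 million, so u = 9.61/119.13 = 8.07%.
After the first change, unemployed and labor force both fall by 4.33 → E = 109.52, U = 5.28, labor force = 114.80 million.
After the second change, unemployed falls and employed rises by 2.76; labor force unchanged → E = 112.28, U = 2.52, labor force = 114.80 million.
New unemployment rate = 2.52 / 114.80 = 2.20%.
Change = 2.20% − 8.07% = −5.87 percentage points.

The unemployment rate changes by −5.87 percentage points.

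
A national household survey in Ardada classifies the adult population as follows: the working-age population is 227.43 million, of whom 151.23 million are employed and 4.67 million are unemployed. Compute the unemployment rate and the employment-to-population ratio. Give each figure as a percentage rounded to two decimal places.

Unemployment rate ≈ 3.00%; employment-population ratio ≈ 66.50%.

Labor force = employed + unemployed = 151.23 + 4.67 = 155.90 million.
Unemployment rate = 4.67 / 155.90 = 3.00%.
Employment-population ratio = 151.23 / 227.43 = 66.50%.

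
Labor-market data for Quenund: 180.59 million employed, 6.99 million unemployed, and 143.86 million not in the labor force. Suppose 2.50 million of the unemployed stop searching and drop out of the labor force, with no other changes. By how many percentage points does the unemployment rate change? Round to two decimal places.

The unemployment rate changes by −1.30 percentage points.

Initially, labor force = 180.59 + 6.99 = 187.58 million, so u = 6.99/187.58 = 3.73%.
After the change, unemployed and labor force both fall by 2.50 → E = 180.59, U = 4.49, labor force = 185.08 million.
New unemployment rate = 4.49 / 185.08 = 2.43%.
Change = 2.43% − 3.73% = −1.30 percentage points.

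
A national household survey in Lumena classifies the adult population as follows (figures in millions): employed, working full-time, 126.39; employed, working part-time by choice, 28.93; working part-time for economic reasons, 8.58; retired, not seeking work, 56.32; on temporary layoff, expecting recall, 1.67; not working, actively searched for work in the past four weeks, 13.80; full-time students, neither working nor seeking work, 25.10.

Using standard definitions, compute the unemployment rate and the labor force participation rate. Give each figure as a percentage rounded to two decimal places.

Unemployment rate ≈ 8.62%; labor force participation rate ≈ 68.78%.

Employed = 126.39 + 28.93 + 8.58 = 163.90 million (anyone who worked, including part-time for economic reasons, counts as employed).
Unemployed = 1.67 + 13.80 = 15.47 million (jobless and actively searching, or on temporary layoff).
Labor force = 163.90 + 15.47 = 179.37 million.
Not in labor force = 56.32 + 25.10 = 81.42 million (those not working and not actively searching are outside the labor force).
Civilian working-age population = 179.37 + 81.42 = 260.79 million.
Unemployment rate = 15.47 / 179.37 = 8.62%.
Labor force participation rate = 179.37 / 260.79 = 68.78%.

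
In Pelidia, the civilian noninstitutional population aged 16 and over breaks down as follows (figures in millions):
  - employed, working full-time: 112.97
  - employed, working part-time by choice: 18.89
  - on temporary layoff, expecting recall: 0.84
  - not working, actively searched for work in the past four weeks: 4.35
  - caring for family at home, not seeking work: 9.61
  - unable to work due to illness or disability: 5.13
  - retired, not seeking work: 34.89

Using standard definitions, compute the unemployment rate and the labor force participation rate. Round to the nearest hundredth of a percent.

Unemployment rate ≈ 3.79%; labor force participation rate ≈ 73.41%.

Employed = 112.97 + 18.89 = 131.86 million.
Unemployed = 0.84 + 4.35 = 5.19 million (jobless and actively searching, or on temporary layoff).
Labor force = 131.86 + 5.19 = 137.05 million.
Not in labor force = 9.61 + 5.13 + 34.89 = 49.63 million (those not working and not actively searching are outside the labor force).
Civilian working-age population = 137.05 + 49.63 = 186.68 million.
Unemployment rate = 5.19 / 137.05 = 3.79%.
Labor force participation rate = 137.05 / 186.68 = 73.41%.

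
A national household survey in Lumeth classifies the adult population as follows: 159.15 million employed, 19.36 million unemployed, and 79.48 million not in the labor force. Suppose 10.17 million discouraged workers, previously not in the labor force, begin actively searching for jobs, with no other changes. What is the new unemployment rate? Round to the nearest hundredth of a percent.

New unemployment rate ≈ 15.65%.

Initially, labor force = 159.15 + 19.36 = 178.51 million, so u = 19.36/178.51 = 10.85%.
After the change, unemployed and labor force both rise by 10.17 → E = 159.15, U = 29.53, labor force = 188.68 million.
New unemployment rate = 29.53 / 188.68 = 15.65%.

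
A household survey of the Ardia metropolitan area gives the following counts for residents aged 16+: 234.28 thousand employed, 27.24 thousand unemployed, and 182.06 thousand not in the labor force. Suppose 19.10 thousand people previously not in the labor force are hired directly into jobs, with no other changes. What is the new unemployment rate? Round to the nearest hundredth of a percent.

New unemployment rate ≈ 9.71%.

Initially, labor force = 234.28 + 27.24 = 261.52 thousand, so u = 27.24/261.52 = 10.42%.
After the change, employed and labor force both rise by 19.10; unemployed unchanged → E = 253.38, U = 27.24, labor force = 280.62 thousand.
New unemployment rate = 27.24 / 280.62 = 9.71%.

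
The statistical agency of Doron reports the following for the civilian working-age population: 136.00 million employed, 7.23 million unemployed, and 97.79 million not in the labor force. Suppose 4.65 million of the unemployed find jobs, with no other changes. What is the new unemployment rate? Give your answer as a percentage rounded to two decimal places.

New unemployment rate ≈ 1.80%.

Initially, labor force = 136.00 + 7.23 = 143.23 million, so u = 7.23/143.23 = 5.05%.
After the change, unemployed falls and employed rises by 4.65; labor force unchanged → E = 140.65, U = 2.58, labor force = 143.23 million.
New unemployment rate = 2.58 / 143.23 = 1.80%.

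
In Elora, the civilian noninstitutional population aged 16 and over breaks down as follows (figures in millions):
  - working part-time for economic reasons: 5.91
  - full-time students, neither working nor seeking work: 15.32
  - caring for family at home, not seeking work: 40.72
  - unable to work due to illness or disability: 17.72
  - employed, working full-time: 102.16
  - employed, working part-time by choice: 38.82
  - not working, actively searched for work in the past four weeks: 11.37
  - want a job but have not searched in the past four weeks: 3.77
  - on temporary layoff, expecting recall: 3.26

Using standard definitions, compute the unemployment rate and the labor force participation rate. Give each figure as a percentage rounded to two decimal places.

Unemployment rate ≈ 9.06%; labor force participation rate ≈ 67.57%.

Employed = 5.91 + 102.16 + 38.82 = 146.89 million (anyone who worked, including part-time for economic reasons, counts as employed).
Unemployed = 11.37 + 3.26 = 14.63 million (jobless and actively searching, or on temporary layoff).
Labor force = 146.89 + 14.63 = 161.52 million.
Not in labor force = 15.32 + 40.72 + 17.72 + 3.77 = 77.53 million (those not working and not actively searching are outside the labor force — including those who want a job but have given up searching).
Civilian working-age population = 161.52 + 77.53 = 239.05 million.
Unemployment rate = 14.63 / 161.52 = 9.06%.
Labor force participation rate = 161.52 / 239.05 = 67.57%.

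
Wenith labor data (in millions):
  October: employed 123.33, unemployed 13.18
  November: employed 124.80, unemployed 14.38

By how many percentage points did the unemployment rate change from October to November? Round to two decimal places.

The unemployment rate changed by +0.68 percentage points.

October: labor force = 123.33 + 13.18 = 136.51; u = 13.18/136.51 = 9.65%.
November: labor force = 124.80 + 14.38 = 139.18; u = 14.38/139.18 = 10.33%.
Change = 10.33% − 9.65% = +0.68 pp.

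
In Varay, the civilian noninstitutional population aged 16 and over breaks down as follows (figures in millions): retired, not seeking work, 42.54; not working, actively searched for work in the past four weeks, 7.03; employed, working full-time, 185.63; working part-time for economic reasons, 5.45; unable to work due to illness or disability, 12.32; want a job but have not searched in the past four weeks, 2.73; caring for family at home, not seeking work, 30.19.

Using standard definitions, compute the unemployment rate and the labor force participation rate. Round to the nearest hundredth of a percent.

Employed = 185.63 + 5.45 = 191.08 million (anyone who worked, including part-time for economic reasons, counts as employed).
Unemployed = 7.03 million.
Labor force = 191.08 + 7.03 = 198.11 million.
Not in labor force = 42.54 + 12.32 + 2.73 + 30.19 = 87.78 million (those not working and not actively searching are outside the labor force — including those who want a job but have given up searching).
Civilian working-age population = 198.11 + 87.78 = 285.89 million.
Unemployment rate = 7.03 / 198.11 = 3.55%.
Labor force participation rate = 198.11 / 285.89 = 69.30%.

Unemployment rate ≈ 3.55%; labor force participation rate ≈ 69.30%.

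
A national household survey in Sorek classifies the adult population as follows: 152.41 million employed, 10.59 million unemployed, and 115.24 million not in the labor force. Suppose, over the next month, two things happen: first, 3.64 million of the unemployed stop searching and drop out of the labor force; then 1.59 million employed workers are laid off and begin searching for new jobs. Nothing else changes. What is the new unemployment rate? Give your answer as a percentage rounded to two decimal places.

New unemployment rate ≈ 5.36%.

Initially, labor force = 152.41 + 10.59 = 163.00 million, so u = 10.59/163.00 = 6.50%.
After the first change, unemployed and labor force both fall by 3.64 → E = 152.41, U = 6.95, labor force = 159.36 million.
After the second change, employed falls and unemployed rises by 1.59; labor force unchanged → E = 150.82, U = 8.54, labor force = 159.36 million.
New unemployment rate = 8.54 / 159.36 = 5.36%.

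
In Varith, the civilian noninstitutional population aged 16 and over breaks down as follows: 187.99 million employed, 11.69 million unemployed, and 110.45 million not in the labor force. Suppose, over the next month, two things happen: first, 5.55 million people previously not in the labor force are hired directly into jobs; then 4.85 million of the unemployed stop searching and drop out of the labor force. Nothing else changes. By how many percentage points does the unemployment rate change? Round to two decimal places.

Initially, labor force = 187.99 + 11.69 = 199.68 million, so u = 11.69/199.68 = 5.85%.
After the first change, employed and labor force both rise by 5.55; unemployed unchanged → E = 193.54, U = 11.69, labor force = 205.23 million.
After the second change, unemployed and labor force both fall by 4.85 → E = 193.54, U = 6.84, labor force = 200.38 million.
New unemployment rate = 6.84 / 200.38 = 3.41%.
Change = 3.41% − 5.85% = −2.44 percentage points.

The unemployment rate changes by −2.44 percentage points.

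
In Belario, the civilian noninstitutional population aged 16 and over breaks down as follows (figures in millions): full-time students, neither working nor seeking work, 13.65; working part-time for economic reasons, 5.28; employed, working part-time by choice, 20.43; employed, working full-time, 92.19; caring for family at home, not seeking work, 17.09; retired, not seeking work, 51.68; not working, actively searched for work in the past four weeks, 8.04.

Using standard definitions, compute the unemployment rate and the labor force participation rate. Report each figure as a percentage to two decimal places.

Unemployment rate ≈ 6.38%; labor force participation rate ≈ 60.44%.

Employed = 5.28 + 20.43 + 92.19 = 117.90 million (anyone who worked, including part-time for economic reasons, counts as employed).
Unemployed = 8.04 million.
Labor force = 117.90 + 8.04 = 125.94 million.
Not in labor force = 13.65 + 17.09 + 51.68 = 82.42 million (those not working and not actively searching are outside the labor force).
Civilian working-age population = 125.94 + 82.42 = 208.36 million.
Unemployment rate = 8.04 / 125.94 = 6.38%.
Labor force participation rate = 125.94 / 208.36 = 60.44%.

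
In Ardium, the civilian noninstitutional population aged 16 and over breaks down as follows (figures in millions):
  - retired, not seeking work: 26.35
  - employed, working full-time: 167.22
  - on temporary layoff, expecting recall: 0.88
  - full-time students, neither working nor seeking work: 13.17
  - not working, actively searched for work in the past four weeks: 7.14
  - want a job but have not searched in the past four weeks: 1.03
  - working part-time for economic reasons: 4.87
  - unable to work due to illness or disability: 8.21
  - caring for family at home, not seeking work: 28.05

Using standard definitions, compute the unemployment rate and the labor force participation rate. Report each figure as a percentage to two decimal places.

Unemployment rate ≈ 4.45%; labor force participation rate ≈ 70.10%.

Employed = 167.22 + 4.87 = 172.09 million (anyone who worked, including part-time for economic reasons, counts as employed).
Unemployed = 0.88 + 7.14 = 8.02 million (jobless and actively searching, or on temporary layoff).
Labor force = 172.09 + 8.02 = 180.11 million.
Not in labor force = 26.35 + 13.17 + 1.03 + 8.21 + 28.05 = 76.81 million (those not working and not actively searching are outside the labor force — including those who want a job but have given up searching).
Civilian working-age population = 180.11 + 76.81 = 256.92 million.
Unemployment rate = 8.02 / 180.11 = 4.45%.
Labor force participation rate = 180.11 / 256.92 = 70.10%.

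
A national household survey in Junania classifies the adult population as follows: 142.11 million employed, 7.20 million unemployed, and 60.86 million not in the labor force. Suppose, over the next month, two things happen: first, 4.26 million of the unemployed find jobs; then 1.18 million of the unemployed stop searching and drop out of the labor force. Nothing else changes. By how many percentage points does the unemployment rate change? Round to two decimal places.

The unemployment rate changes by −3.63 percentage points.

Initially, labor force = 142.11 + 7.20 = 149.31 million, so u = 7.20/149.31 = 4.82%.
After the first change, unemployed falls and employed rises by 4.26; labor force unchanged → E = 146.37, U = 2.94, labor force = 149.31 million.
After the second change, unemployed and labor force both fall by 1.18 → E = 146.37, U = 1.76, labor force = 148.13 million.
New unemployment rate = 1.76 / 148.13 = 1.19%.
Change = 1.19% − 4.82% = −3.63 percentage points.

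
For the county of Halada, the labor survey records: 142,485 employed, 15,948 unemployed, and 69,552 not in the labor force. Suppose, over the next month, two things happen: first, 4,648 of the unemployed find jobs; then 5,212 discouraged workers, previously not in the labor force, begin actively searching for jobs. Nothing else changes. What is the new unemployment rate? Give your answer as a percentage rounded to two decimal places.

New unemployment rate ≈ 10.09%.

Initially, labor force = 142,485 + 15,948 = 158,433, so u = 15,948/158,433 = 10.07%.
After the first change, unemployed falls and employed rises by 4,648; labor force unchanged → E = 147,133, U = 11,300, labor force = 158,433.
After the second change, unemployed and labor force both rise by 5,212 → E = 147,133, U = 16,512, labor force = 163,645.
New unemployment rate = 16,512 / 163,645 = 10.09%.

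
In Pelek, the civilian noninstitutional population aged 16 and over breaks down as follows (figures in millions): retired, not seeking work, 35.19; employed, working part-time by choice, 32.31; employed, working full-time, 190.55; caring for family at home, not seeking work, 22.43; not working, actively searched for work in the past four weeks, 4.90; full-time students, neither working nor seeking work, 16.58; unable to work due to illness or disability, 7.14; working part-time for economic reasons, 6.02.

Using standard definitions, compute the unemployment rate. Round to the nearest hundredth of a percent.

Employed = 32.31 + 190.55 + 6.02 = 228.88 million (anyone who worked, including part-time for economic reasons, counts as employed).
Unemployed = 4.90 million.
Labor force = 228.88 + 4.90 = 233.78 million.
Unemployment rate = 4.90 / 233.78 = 2.10%.

Unemployment rate ≈ 2.10%.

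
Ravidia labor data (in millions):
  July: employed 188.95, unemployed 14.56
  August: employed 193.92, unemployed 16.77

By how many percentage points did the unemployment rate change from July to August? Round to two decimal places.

July: labor force = 188.95 + 14.56 = 203.51; u = 14.56/203.51 = 7.15%.
August: labor force = 193.92 + 16.77 = 210.69; u = 16.77/210.69 = 7.96%.
Change = 7.96% − 7.15% = +0.81 pp.

The unemployment rate changed by +0.81 percentage points.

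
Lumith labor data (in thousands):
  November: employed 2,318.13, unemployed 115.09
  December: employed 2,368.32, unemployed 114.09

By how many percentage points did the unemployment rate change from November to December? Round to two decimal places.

The unemployment rate changed by −0.13 percentage points.

November: labor force = 2,318.13 + 115.09 = 2,433.22; u = 115.09/2,433.22 = 4.73%.
December: labor force = 2,368.32 + 114.09 = 2,482.41; u = 114.09/2,482.41 = 4.60%.
Change = 4.60% − 4.73% = −0.13 pp.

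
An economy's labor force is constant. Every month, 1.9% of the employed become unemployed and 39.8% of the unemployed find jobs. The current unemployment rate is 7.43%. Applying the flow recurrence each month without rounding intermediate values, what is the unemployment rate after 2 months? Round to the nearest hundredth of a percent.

Unemployment rate after two months ≈ 5.53%.

With a fixed labor force, u_{t+1} = u_t + s·(1−u_t) − f·u_t = u_t·(1−s−f) + s.
Here 1−s−f = 0.583 and s = 0.019.
u_1 = 0.074300 × 0.583 + 0.019 = 0.062317.
u_2 = 0.062317 × 0.583 + 0.019 = 0.055331.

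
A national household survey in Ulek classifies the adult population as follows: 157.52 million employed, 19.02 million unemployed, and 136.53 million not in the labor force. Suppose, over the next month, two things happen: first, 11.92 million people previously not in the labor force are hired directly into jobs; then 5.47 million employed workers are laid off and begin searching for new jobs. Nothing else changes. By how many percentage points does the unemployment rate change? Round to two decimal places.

Initially, labor force = 157.52 + 19.02 = 176.54 million, so u = 19.02/176.54 = 10.77%.
After the first change, employed and labor force both rise by 11.92; unemployed unchanged → E = 169.44, U = 19.02, labor force = 188.46 million.
After the second change, employed falls and unemployed rises by 5.47; labor force unchanged → E = 163.97, U = 24.49, labor force = 188.46 million.
New unemployment rate = 24.49 / 188.46 = 12.99%.
Change = 12.99% − 10.77% = +2.22 percentage points.

The unemployment rate changes by +2.22 percentage points.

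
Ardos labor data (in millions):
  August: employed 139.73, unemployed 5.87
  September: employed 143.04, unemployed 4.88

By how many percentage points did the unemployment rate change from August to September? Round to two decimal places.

August: labor force = 139.73 + 5.87 = 145.60; u = 5.87/145.60 = 4.03%.
September: labor force = 143.04 + 4.88 = 147.92; u = 4.88/147.92 = 3.30%.
Change = 3.30% − 4.03% = −0.73 pp.

The unemployment rate changed by −0.73 percentage points.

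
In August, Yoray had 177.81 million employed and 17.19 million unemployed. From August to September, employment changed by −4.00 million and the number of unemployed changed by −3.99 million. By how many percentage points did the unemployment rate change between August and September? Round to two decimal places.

August: labor force = 177.81 + 17.19 = 195.00; u = 17.19/195.00 = 8.82%.
September: labor force = 173.81 + 13.20 = 187.01; u = 13.20/187.01 = 7.06%.
Change = 7.06% − 8.82% = −1.76 pp.

The unemployment rate changed by −1.76 percentage points.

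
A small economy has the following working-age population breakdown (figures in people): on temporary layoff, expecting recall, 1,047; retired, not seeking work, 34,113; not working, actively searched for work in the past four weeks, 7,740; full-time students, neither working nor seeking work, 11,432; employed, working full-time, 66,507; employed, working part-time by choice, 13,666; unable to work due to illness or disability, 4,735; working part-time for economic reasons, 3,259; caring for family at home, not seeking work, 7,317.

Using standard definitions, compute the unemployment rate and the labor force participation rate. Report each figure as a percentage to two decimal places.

Unemployment rate ≈ 9.53%; labor force participation rate ≈ 61.55%.

Employed = 66,507 + 13,666 + 3,259 = 83,432 (anyone who worked, including part-time for economic reasons, counts as employed).
Unemployed = 1,047 + 7,740 = 8,787 (jobless and actively searching, or on temporary layoff).
Labor force = 83,432 + 8,787 = 92,219.
Not in labor force = 34,113 + 11,432 + 4,735 + 7,317 = 57,597 (those not working and not actively searching are outside the labor force).
Civilian working-age population = 92,219 + 57,597 = 149,816.
Unemployment rate = 8,787 / 92,219 = 9.53%.
Labor force participation rate = 92,219 / 149,816 = 61.55%.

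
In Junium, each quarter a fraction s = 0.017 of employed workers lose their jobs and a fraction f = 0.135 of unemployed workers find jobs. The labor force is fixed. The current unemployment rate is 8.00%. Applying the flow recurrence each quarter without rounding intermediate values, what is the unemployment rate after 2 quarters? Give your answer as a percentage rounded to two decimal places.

Unemployment rate after two quarters ≈ 8.89%.

With a fixed labor force, u_{t+1} = u_t + s·(1−u_t) − f·u_t = u_t·(1−s−f) + s.
Here 1−s−f = 0.848 and s = 0.017.
u_1 = 0.080000 × 0.848 + 0.017 = 0.084840.
u_2 = 0.084840 × 0.848 + 0.017 = 0.088944.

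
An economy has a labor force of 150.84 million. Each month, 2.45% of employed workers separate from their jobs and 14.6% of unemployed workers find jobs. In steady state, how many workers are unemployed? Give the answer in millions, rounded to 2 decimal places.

Steady-state unemployment rate u* = s/(s+f) = 2.45/(2.45+14.6) = 0.143695.
Unemployed = u* × labor force = 0.143695 × 150.84 ≈ 21.67 million.

About 21.67 million are unemployed in steady state.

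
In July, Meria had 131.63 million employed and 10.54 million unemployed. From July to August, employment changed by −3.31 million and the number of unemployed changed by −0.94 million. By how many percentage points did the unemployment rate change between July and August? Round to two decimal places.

The unemployment rate changed by −0.45 percentage points.

July: labor force = 131.63 + 10.54 = 142.17; u = 10.54/142.17 = 7.41%.
August: labor force = 128.32 + 9.60 = 137.92; u = 9.60/137.92 = 6.96%.
Change = 6.96% − 7.41% = −0.45 pp.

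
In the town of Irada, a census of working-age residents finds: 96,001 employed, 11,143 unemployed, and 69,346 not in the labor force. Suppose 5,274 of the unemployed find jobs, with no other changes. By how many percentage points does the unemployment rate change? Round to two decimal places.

Initially, labor force = 96,001 + 11,143 = 107,144, so u = 11,143/107,144 = 10.40%.
After the change, unemployed falls and employed rises by 5,274; labor force unchanged → E = 101,275, U = 5,869, labor force = 107,144.
New unemployment rate = 5,869 / 107,144 = 5.48%.
Change = 5.48% − 10.40% = −4.92 percentage points.

The unemployment rate changes by −4.92 percentage points.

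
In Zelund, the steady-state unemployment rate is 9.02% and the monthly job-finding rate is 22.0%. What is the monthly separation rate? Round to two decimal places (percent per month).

From u* = s/(s+f): s = u·f/(1−u).
s = 0.0902 × 22.0 / (1 − 0.0902) = 1.9844 / 0.9098 ≈ 2.18% per month.

Separation rate ≈ 2.18% per month.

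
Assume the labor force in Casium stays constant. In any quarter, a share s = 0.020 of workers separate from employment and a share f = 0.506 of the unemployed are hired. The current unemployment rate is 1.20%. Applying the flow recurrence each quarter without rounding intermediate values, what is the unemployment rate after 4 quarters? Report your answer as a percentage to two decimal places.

With a fixed labor force, u_{t+1} = u_t + s·(1−u_t) − f·u_t = u_t·(1−s−f) + s.
Here 1−s−f = 0.474 and s = 0.020.
u_1 = 0.012000 × 0.474 + 0.020 = 0.025688.
u_2 = 0.025688 × 0.474 + 0.020 = 0.032176.
u_3 = 0.032176 × 0.474 + 0.020 = 0.035251.
u_4 = 0.035251 × 0.474 + 0.020 = 0.036709.

Unemployment rate after four quarters ≈ 3.67%.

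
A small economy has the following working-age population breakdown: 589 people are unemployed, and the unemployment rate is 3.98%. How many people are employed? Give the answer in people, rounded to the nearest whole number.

Labor force = U / u = 589 / 0.0398 ≈ 14,799.
Employed = labor force − unemployed = 14,799 − 589 = 14,210.

About 14,210 are employed.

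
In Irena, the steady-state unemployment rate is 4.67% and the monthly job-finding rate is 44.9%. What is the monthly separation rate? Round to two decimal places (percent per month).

Separation rate ≈ 2.20% per month.

From u* = s/(s+f): s = u·f/(1−u).
s = 0.0467 × 44.9 / (1 − 0.0467) = 2.0968 / 0.9533 ≈ 2.20% per month.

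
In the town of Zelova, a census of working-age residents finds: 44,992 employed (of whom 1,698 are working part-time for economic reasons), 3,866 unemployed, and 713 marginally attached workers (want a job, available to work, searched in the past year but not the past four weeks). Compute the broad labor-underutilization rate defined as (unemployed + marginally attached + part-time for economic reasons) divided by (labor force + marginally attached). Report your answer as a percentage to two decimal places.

Broad underutilization rate ≈ 12.66%.

Labor force = 44,992 + 3,866 = 48,858.
Numerator = 3,866 + 713 + 1,698 = 6,277.
Denominator = 48,858 + 713 = 49,571.
Broad rate = 6,277 / 49,571 = 12.66%.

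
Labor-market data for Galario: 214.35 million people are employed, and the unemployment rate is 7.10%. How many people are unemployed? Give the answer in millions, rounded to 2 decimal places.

Let U be the number unemployed. The labor force is E + U, and U/(E+U) = 0.0710.
So U = 0.0710 × 214.35 / (1 − 0.0710) = 15.2188 / 0.9290 ≈ 16.38 million.

About 16.38 million are unemployed.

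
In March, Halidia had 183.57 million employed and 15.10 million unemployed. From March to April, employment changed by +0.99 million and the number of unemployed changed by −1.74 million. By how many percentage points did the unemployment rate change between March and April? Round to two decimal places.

March: labor force = 183.57 + 15.10 = 198.67; u = 15.10/198.67 = 7.60%.
April: labor force = 184.56 + 13.36 = 197.92; u = 13.36/197.92 = 6.75%.
Change = 6.75% − 7.60% = −0.85 pp.

The unemployment rate changed by −0.85 percentage points.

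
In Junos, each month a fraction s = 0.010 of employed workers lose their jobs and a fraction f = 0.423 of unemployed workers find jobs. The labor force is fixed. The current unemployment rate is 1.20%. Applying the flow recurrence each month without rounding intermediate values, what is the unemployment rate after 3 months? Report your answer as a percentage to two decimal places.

With a fixed labor force, u_{t+1} = u_t + s·(1−u_t) − f·u_t = u_t·(1−s−f) + s.
Here 1−s−f = 0.567 and s = 0.010.
u_1 = 0.012000 × 0.567 + 0.010 = 0.016804.
u_2 = 0.016804 × 0.567 + 0.010 = 0.019528.
u_3 = 0.019528 × 0.567 + 0.010 = 0.021072.

Unemployment rate after three months ≈ 2.11%.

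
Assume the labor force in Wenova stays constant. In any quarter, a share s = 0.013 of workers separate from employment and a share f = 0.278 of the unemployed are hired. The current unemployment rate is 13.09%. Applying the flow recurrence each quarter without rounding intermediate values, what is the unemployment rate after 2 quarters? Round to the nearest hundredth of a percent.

Unemployment rate after two quarters ≈ 8.80%.

With a fixed labor force, u_{t+1} = u_t + s·(1−u_t) − f·u_t = u_t·(1−s−f) + s.
Here 1−s−f = 0.709 and s = 0.013.
u_1 = 0.130900 × 0.709 + 0.013 = 0.105808.
u_2 = 0.105808 × 0.709 + 0.013 = 0.088018.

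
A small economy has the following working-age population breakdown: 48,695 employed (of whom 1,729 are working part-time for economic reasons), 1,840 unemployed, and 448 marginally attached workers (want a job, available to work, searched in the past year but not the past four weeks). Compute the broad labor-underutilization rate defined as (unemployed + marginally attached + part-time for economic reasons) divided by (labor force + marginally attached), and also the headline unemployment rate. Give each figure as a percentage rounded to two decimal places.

Labor force = 48,695 + 1,840 = 50,535.
Numerator = 1,840 + 448 + 1,729 = 4,017.
Denominator = 50,535 + 448 = 50,983.
Broad rate = 4,017 / 50,983 = 7.88%.
Headline unemployment rate = 1,840 / 50,535 = 3.64%.

Broad underutilization rate ≈ 7.88%; headline unemployment rate ≈ 3.64%.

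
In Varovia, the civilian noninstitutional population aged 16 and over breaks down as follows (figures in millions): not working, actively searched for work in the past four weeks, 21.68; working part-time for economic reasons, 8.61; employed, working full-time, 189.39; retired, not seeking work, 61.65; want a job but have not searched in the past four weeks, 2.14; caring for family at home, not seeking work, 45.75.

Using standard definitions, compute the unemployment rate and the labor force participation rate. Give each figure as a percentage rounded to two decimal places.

Employed = 8.61 + 189.39 = 198.00 million (anyone who worked, including part-time for economic reasons, counts as employed).
Unemployed = 21.68 million.
Labor force = 198.00 + 21.68 = 219.68 million.
Not in labor force = 61.65 + 2.14 + 45.75 = 109.54 million (those not working and not actively searching are outside the labor force — including those who want a job but have given up searching).
Civilian working-age population = 219.68 + 109.54 = 329.22 million.
Unemployment rate = 21.68 / 219.68 = 9.87%.
Labor force participation rate = 219.68 / 329.22 = 66.73%.

Unemployment rate ≈ 9.87%; labor force participation rate ≈ 66.73%.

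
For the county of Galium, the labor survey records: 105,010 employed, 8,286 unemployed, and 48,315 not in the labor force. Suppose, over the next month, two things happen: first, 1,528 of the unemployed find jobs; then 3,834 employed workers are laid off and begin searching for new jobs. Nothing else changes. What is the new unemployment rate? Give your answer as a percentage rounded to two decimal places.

Initially, labor force = 105,010 + 8,286 = 113,296, so u = 8,286/113,296 = 7.31%.
After the first change, unemployed falls and employed rises by 1,528; labor force unchanged → E = 106,538, U = 6,758, labor force = 113,296.
After the second change, employed falls and unemployed rises by 3,834; labor force unchanged → E = 102,704, U = 10,592, labor force = 113,296.
New unemployment rate = 10,592 / 113,296 = 9.35%.

New unemployment rate ≈ 9.35%.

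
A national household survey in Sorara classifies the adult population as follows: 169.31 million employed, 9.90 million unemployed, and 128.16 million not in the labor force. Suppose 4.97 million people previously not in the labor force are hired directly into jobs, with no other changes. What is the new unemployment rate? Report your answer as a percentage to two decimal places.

New unemployment rate ≈ 5.38%.

Initially, labor force = 169.31 + 9.90 = 179.21 million, so u = 9.90/179.21 = 5.52%.
After the change, employed and labor force both rise by 4.97; unemployed unchanged → E = 174.28, U = 9.90, labor force = 184.18 million.
New unemployment rate = 9.90 / 184.18 = 5.38%.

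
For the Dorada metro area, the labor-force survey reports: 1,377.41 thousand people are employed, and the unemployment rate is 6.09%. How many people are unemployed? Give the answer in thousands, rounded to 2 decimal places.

About 89.32 thousand are unemployed.

Let U be the number unemployed. The labor force is E + U, and U/(E+U) = 0.0609.
So U = 0.0609 × 1,377.41 / (1 − 0.0609) = 83.8843 / 0.9391 ≈ 89.32 thousand.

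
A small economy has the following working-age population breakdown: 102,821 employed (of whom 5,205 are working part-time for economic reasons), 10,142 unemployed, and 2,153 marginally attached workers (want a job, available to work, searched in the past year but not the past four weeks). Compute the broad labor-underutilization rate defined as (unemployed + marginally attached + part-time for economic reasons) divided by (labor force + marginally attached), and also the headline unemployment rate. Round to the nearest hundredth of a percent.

Labor force = 102,821 + 10,142 = 112,963.
Numerator = 10,142 + 2,153 + 5,205 = 17,500.
Denominator = 112,963 + 2,153 = 115,116.
Broad rate = 17,500 / 115,116 = 15.20%.
Headline unemployment rate = 10,142 / 112,963 = 8.98%.

Broad underutilization rate ≈ 15.20%; headline unemployment rate ≈ 8.98%.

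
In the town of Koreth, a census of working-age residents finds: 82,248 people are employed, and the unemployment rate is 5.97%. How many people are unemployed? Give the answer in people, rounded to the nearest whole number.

About 5,222 are unemployed.

Let U be the number unemployed. The labor force is E + U, and U/(E+U) = 0.0597.
So U = 0.0597 × 82,248 / (1 − 0.0597) = 4910.21 / 0.9403 ≈ 5,222.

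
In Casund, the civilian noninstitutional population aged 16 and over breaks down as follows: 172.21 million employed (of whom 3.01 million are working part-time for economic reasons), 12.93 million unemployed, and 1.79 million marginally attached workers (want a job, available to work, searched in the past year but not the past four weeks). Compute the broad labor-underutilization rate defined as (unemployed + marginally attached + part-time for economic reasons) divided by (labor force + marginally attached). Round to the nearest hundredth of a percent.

Labor force = 172.21 + 12.93 = 185.14 million.
Numerator = 12.93 + 1.79 + 3.01 = 17.73 million.
Denominator = 185.14 + 1.79 = 186.93 million.
Broad rate = 17.73 / 186.93 = 9.48%.

Broad underutilization rate ≈ 9.48%.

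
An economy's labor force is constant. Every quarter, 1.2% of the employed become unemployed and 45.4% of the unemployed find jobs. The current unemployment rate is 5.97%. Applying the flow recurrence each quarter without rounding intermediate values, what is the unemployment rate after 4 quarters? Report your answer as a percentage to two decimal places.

Unemployment rate after four quarters ≈ 2.85%.

With a fixed labor force, u_{t+1} = u_t + s·(1−u_t) − f·u_t = u_t·(1−s−f) + s.
Here 1−s−f = 0.534 and s = 0.012.
u_1 = 0.059700 × 0.534 + 0.012 = 0.043880.
u_2 = 0.043880 × 0.534 + 0.012 = 0.035432.
u_3 = 0.035432 × 0.534 + 0.012 = 0.030921.
u_4 = 0.030921 × 0.534 + 0.012 = 0.028512.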